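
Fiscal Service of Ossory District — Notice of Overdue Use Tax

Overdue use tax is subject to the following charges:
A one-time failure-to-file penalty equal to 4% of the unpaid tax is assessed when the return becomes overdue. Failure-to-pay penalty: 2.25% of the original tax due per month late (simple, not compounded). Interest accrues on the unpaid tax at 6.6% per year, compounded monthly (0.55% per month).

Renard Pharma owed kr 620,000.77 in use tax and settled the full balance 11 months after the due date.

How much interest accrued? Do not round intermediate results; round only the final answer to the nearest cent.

Interest: kr 620,000.77 × ((1 + 0.0055)^11 − 1) = kr 620,000.77 × 0.0621915… = kr 38,558.7817…

kr 38,558.78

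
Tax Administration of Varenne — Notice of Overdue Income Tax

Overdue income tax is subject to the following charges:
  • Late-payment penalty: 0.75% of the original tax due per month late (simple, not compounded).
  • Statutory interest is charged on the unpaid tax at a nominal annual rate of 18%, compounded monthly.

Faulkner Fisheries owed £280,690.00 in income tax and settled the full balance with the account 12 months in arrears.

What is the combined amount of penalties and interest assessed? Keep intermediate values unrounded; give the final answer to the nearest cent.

Late-payment penalty: 12 × 0.75% × £280,690.00 = £25,262.10
Interest (18%/yr ÷ 12 = 1.5%/month): £280,690.00 × ((1 + 0.015)^12 − 1) = £54,908.0645…
Penalties + interest = £25,262.1000 + £54,908.0645… = £80,170.16

£80,170.16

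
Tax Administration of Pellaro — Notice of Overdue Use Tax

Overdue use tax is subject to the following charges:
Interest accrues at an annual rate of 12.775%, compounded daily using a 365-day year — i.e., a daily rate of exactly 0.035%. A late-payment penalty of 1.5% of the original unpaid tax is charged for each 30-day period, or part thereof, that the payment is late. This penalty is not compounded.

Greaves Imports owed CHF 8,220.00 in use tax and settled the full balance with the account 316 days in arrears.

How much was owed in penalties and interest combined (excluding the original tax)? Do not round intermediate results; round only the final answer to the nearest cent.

Penalty periods: ⌈316/30⌉ = 11; penalty = 11 × 1.5% × CHF 8,220.00 = CHF 1,356.30
Interest: CHF 8,220.00 × ((1 + 0.00035)^316 − 1) = CHF 8,220.00 × 0.11692642… = CHF 961.1352…
Penalties + interest = CHF 1,356.3000 + CHF 961.1352… = CHF 2,317.44

CHF 2,317.44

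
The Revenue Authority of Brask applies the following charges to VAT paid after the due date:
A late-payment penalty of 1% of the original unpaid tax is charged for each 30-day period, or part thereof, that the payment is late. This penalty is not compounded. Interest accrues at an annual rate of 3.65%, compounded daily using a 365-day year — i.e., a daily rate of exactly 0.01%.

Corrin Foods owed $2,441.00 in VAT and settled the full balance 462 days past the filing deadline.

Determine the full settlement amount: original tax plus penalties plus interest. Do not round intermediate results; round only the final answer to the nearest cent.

Penalty periods: ⌈462/30⌉ = 16; penalty = 16 × 1% × $2,441.00 = $390.56
Interest: $2,441.00 × ((1 + 0.0001)^462 − 1) = $2,441.00 × 0.04728143… = $115.4140…
Total = $2,441.00 + $390.5600 + $115.4140… = $2,946.97

$2,946.97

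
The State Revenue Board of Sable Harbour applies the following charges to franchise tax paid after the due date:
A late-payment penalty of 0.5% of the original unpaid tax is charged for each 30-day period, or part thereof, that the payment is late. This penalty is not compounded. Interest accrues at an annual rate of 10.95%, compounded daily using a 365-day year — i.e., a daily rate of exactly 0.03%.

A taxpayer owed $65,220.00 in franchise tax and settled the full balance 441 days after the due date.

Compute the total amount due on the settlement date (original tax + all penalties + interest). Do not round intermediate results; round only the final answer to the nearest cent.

$79,335.44

Penalty periods: ⌈441/30⌉ = 15; penalty = 15 × 0.5% × $65,220.00 = $4,891.50
Interest: $65,220.00 × ((1 + 0.0003)^441 − 1) = $65,220.00 × 0.14142806… = $9,223.9378…
Total = $65,220.00 + $4,891.5000 + $9,223.9378… = $79,335.44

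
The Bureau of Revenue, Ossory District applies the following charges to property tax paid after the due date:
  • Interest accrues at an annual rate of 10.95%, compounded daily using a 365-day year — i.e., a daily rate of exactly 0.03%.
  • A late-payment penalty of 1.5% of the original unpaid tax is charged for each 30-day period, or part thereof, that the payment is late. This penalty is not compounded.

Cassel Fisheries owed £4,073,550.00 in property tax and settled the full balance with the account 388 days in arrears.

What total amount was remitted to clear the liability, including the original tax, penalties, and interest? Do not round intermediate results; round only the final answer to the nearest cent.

Penalty periods: ⌈388/30⌉ = 13; penalty = 13 × 1.5% × £4,073,550.00 = £794,342.25
Interest: £4,073,550.00 × ((1 + 0.0003)^388 − 1) = £4,073,550.00 × 0.12342555… = £502,780.1454…
Total = £4,073,550.00 + £794,342.2500 + £502,780.1454… = £5,370,672.40

£5,370,672.40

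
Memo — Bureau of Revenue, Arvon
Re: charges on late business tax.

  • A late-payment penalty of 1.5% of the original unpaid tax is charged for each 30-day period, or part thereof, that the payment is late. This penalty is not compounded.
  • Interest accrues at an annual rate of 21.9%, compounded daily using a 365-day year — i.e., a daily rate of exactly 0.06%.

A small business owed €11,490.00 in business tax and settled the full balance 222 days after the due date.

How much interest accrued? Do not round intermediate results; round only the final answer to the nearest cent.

Interest: €11,490.00 × ((1 + 0.0006)^222 − 1) = €11,490.00 × 0.14243284… = €1,636.5533…

€1,636.55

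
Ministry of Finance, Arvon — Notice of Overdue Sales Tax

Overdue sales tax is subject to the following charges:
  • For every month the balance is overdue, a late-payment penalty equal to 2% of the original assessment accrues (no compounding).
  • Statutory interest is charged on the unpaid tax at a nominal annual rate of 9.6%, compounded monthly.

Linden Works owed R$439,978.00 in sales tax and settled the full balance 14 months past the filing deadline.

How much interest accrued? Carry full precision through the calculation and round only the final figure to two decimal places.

R$51,923.80

Interest (9.6%/yr ÷ 12 = 0.8%/month): R$439,978.00 × ((1 + 0.008)^14 − 1) = R$51,923.7989…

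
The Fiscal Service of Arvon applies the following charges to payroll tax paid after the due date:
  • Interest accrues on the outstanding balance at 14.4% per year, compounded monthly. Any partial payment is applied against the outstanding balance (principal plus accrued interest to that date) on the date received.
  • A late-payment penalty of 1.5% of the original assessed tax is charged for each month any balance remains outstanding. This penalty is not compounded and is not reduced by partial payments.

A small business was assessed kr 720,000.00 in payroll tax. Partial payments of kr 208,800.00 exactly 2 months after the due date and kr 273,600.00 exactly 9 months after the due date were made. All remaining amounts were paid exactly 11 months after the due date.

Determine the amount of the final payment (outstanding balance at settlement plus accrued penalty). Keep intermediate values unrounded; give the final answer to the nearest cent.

Monthly rate = 14.4% ÷ 12 = 1.2%
Balance at month 2: kr 720,000.0000 × (1 + 0.012)^2 = kr 737,383.6800
After kr 208,800.00 payment: kr 737,383.6800 − kr 208,800.00 = kr 528,583.6800
Balance at month 9: kr 528,583.6800 × (1 + 0.012)^7 = kr 574,615.5013…
After kr 273,600.00 payment: kr 574,615.5013… − kr 273,600.00 = kr 301,015.5013…
Balance at month 11: kr 301,015.5013… × (1 + 0.012)^2 = kr 308,283.2196…
Penalty: 11 × 1.5% × kr 720,000.00 = kr 118,800.00
Final settlement = outstanding balance + penalty = kr 308,283.2196… + kr 118,800.00 = kr 427,083.22

kr 427,083.22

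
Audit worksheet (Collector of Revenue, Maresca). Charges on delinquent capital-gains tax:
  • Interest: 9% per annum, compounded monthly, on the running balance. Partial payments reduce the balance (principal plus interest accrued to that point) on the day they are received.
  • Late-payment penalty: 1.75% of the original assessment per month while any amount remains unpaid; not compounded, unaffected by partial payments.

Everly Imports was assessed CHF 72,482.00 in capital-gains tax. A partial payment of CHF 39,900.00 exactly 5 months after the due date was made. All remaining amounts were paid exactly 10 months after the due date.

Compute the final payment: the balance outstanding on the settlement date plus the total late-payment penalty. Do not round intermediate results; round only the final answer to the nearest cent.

Monthly rate = 9% ÷ 12 = 0.75%
Balance at month 5: CHF 72,482.0000 × (1 + 0.0075)^5 = CHF 75,241.1531…
After CHF 39,900.00 payment: CHF 75,241.1531… − CHF 39,900.00 = CHF 35,341.1531…
Balance at month 10: CHF 35,341.1531… × (1 + 0.0075)^5 = CHF 36,686.4754…
Penalty: 10 × 1.75% × CHF 72,482.00 = CHF 12,684.35
Final settlement = outstanding balance + penalty = CHF 36,686.4754… + CHF 12,684.35 = CHF 49,370.83

CHF 49,370.83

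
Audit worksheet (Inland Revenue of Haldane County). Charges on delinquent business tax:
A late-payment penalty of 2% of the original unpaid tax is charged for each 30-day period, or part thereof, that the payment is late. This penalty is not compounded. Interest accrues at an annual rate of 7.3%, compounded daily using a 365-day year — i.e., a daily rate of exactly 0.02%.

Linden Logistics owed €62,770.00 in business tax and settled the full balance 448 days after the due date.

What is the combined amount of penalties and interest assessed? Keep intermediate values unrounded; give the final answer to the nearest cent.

€24,714.24

Penalty periods: ⌈448/30⌉ = 15; penalty = 15 × 2% × €62,770.00 = €18,831.00
Interest: €62,770.00 × ((1 + 0.0002)^448 − 1) = €62,770.00 × 0.09372690… = €5,883.2377…
Penalties + interest = €18,831.0000 + €5,883.2377… = €24,714.24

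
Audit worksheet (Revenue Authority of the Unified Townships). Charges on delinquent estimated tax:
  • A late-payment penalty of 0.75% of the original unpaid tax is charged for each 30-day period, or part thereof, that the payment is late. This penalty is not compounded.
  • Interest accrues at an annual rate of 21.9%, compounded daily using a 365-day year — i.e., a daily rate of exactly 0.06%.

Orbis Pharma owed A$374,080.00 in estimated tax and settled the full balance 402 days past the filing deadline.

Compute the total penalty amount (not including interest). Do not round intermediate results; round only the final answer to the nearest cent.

A$39,278.40

Penalty periods: ⌈402/30⌉ = 14; penalty = 14 × 0.75% × A$374,080.00 = A$39,278.40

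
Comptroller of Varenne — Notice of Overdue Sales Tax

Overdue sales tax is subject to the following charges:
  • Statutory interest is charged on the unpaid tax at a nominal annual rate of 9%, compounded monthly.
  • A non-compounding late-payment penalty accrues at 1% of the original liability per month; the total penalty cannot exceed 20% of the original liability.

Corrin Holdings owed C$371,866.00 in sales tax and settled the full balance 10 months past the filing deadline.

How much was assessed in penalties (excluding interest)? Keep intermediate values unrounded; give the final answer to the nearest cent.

C$37,186.60

Penalty: 10 × 1% × C$371,866.00 = C$37,186.60 (below the 20% cap of C$74,373.20)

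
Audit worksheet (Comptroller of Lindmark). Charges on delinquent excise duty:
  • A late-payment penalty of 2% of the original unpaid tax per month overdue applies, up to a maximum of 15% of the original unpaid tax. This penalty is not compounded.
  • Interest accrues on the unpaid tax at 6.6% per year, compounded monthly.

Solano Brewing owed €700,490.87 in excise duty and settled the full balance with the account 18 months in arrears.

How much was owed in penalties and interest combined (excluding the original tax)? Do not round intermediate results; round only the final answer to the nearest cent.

€177,761.37

Penalty (uncapped): 18 × 2% × €700,490.87 = €252,176.71…; cap = 15% × €700,490.87 = €105,073.63… → penalty = €105,073.63…
Interest (6.6%/yr ÷ 12 = 0.55%/month): €700,490.87 × ((1 + 0.0055)^18 − 1) = €72,687.7350…
Penalties + interest = €105,073.6305 + €72,687.7350… = €177,761.37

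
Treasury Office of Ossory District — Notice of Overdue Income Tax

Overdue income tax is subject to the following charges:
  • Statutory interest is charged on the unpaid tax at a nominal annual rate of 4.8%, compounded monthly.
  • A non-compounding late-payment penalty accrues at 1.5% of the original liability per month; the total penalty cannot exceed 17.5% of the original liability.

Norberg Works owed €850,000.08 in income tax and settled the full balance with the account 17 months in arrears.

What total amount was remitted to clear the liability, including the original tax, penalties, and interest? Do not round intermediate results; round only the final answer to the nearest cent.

€1,058,437.21

Penalty (uncapped): 17 × 1.5% × €850,000.08 = €216,750.02…; cap = 17.5% × €850,000.08 = €148,750.01… → penalty = €148,750.01…
Interest (4.8%/yr ÷ 12 = 0.4%/month): €850,000.08 × ((1 + 0.004)^17 − 1) = €59,687.1209…
Total = €850,000.08 + €148,750.0140 + €59,687.1209… = €1,058,437.21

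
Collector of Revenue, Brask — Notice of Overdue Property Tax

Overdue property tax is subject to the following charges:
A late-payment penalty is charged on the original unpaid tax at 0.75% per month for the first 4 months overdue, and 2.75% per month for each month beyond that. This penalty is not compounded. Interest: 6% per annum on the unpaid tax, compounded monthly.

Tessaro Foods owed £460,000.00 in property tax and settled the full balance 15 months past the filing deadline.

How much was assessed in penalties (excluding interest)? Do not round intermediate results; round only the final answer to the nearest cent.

£152,950.00

Penalty, months 1–4: 4 × 0.75% × £460,000.00 = £13,800.00
Penalty, months 5–15: 11 × 2.75% × £460,000.00 = £139,150.00
Total penalty = £13,800.00 + £139,150.00 = £152,950.00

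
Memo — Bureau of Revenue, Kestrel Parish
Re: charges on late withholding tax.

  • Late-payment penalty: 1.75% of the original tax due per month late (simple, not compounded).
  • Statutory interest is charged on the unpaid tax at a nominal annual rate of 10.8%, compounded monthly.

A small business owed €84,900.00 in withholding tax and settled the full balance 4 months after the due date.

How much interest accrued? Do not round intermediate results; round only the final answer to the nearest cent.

€3,097.91

Interest (10.8%/yr ÷ 12 = 0.9%/month): €84,900.00 × ((1 + 0.009)^4 − 1) = €3,097.9095…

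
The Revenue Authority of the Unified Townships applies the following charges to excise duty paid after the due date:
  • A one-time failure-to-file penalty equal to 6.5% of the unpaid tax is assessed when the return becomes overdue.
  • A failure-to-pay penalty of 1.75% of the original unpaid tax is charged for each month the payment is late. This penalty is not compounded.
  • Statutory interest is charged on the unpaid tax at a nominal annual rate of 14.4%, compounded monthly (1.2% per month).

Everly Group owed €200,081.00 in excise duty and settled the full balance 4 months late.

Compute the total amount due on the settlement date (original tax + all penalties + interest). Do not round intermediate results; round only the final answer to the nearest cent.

Failure-to-file penalty: 6.5% × €200,081.00 = €13,005.27…
Failure-to-pay penalty = 1.75% × €200,081.00 × 4 mo = €14,005.67
Interest: €200,081.00 × ((1 + 0.012)^4 − 1) = €200,081.00 × 0.0488709… = €9,778.1451…
Total = €200,081.00 + €27,010.9350 + €9,778.1451… = €236,870.08

€236,870.08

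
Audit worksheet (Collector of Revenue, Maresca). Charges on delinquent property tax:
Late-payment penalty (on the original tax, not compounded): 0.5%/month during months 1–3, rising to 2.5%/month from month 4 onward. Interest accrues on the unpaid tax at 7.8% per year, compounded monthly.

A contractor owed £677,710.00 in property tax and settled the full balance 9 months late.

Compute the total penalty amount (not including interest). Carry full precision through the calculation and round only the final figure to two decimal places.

Penalty, months 1–3: 3 × 0.5% × £677,710.00 = £10,165.65
Penalty, months 4–9: 6 × 2.5% × £677,710.00 = £101,656.50
Total penalty = £10,165.65 + £101,656.50 = £111,822.15

£111,822.15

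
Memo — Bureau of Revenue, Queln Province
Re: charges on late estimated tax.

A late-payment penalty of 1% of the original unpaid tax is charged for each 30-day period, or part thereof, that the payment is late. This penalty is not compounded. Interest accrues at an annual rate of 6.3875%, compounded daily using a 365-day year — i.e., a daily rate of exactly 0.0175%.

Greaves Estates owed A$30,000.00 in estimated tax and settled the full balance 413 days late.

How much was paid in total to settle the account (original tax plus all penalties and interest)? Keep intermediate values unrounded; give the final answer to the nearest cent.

Penalty periods: ⌈413/30⌉ = 14; penalty = 14 × 1% × A$30,000.00 = A$4,200.00
Interest: A$30,000.00 × ((1 + 0.000175)^413 − 1) = A$30,000.00 × 0.07494412… = A$2,248.3235…
Total = A$30,000.00 + A$4,200.0000 + A$2,248.3235… = A$36,448.32

A$36,448.32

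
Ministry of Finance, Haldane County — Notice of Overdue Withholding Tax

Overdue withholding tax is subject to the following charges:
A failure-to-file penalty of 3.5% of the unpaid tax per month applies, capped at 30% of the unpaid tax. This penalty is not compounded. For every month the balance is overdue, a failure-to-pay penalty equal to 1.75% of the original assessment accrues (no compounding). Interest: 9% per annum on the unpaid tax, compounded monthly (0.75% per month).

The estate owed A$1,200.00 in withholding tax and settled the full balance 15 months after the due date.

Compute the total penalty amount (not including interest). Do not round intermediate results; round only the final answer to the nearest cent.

A$675.00

Failure-to-file: 15 × 3.5% × A$1,200.00 = A$630.00, capped at 30% × A$1,200.00 = A$360.00
Failure-to-pay penalty = 1.75% × A$1,200.00 × 15 mo = A$315.00
Total penalty = A$360.00 + A$315.00 = A$675.00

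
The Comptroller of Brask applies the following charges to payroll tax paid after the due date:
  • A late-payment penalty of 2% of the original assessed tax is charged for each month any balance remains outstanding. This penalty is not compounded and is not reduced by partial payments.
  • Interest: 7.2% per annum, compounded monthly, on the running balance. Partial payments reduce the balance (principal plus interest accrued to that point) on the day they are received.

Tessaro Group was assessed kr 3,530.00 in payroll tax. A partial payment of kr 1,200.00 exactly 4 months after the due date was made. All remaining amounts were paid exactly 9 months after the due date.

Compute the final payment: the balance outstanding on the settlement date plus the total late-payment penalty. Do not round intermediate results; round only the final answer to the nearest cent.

kr 3,124.22

Monthly rate = 7.2% ÷ 12 = 0.6%
Balance at month 4: kr 3,530.0000 × (1 + 0.006)^4 = kr 3,615.4855…
After kr 1,200.00 payment: kr 3,615.4855… − kr 1,200.00 = kr 2,415.4855…
Balance at month 9: kr 2,415.4855… × (1 + 0.006)^5 = kr 2,488.8249…
Penalty: 9 × 2% × kr 3,530.00 = kr 635.40
Final settlement = outstanding balance + penalty = kr 2,488.8249… + kr 635.40 = kr 3,124.22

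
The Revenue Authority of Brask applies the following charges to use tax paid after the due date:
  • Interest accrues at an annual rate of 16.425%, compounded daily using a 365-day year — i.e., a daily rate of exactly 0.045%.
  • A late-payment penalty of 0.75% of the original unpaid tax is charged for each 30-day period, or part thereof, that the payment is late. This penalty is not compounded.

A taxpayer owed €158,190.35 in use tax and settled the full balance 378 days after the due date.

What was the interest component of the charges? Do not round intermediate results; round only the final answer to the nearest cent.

Interest: €158,190.35 × ((1 + 0.00045)^378 − 1) = €158,190.35 × 0.18537803… = €29,325.0159…

€29,325.02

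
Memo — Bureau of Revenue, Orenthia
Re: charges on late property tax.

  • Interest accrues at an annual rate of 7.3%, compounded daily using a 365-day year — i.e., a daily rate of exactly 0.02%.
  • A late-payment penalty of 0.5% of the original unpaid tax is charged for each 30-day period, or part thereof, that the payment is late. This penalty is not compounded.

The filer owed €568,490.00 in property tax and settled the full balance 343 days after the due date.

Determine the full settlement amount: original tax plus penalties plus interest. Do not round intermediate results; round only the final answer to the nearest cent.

Penalty periods: ⌈343/30⌉ = 12; penalty = 12 × 0.5% × €568,490.00 = €34,109.40
Interest: €568,490.00 × ((1 + 0.0002)^343 − 1) = €568,490.00 × 0.07100037… = €40,363.0028…
Total = €568,490.00 + €34,109.4000 + €40,363.0028… = €642,962.40

€642,962.40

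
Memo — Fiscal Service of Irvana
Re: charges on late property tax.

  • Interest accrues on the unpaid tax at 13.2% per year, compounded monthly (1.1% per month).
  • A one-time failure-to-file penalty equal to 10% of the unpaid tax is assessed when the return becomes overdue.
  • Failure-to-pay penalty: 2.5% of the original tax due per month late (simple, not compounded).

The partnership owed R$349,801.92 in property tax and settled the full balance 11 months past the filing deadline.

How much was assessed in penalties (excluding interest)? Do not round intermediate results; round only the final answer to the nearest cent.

Failure-to-file penalty: 10% × R$349,801.92 = R$34,980.19…
Failure-to-pay penalty: 11 × 2.5% × R$349,801.92 = R$96,195.53…
Total penalty = R$34,980.19… + R$96,195.53… = R$131,175.72

R$131,175.72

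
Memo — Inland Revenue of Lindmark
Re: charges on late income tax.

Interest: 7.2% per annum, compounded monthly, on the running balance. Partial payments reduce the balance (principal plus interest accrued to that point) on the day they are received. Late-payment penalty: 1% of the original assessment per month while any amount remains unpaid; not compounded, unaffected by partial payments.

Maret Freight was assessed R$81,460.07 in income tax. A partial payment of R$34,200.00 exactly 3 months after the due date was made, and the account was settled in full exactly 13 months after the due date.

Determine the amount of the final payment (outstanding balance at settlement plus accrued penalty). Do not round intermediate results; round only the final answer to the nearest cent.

R$62,329.31

Monthly rate = 7.2% ÷ 12 = 0.6%
Balance at month 3: R$81,460.0700 × (1 + 0.006)^3 = R$82,935.1665…
After R$34,200.00 payment: R$82,935.1665… − R$34,200.00 = R$48,735.1665…
Balance at month 13: R$48,735.1665… × (1 + 0.006)^10 = R$51,739.5041…
Penalty: 13 × 1% × R$81,460.07 = R$10,589.81…
Final settlement = outstanding balance + penalty = R$51,739.5041… + R$10,589.81… = R$62,329.31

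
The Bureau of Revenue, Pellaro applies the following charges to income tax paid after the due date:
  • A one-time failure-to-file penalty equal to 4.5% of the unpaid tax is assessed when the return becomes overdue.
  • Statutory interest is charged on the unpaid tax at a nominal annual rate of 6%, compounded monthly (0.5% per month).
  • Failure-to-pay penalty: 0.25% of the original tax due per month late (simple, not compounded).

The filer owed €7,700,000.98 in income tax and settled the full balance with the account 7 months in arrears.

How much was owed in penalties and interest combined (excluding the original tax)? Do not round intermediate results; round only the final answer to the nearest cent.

Failure-to-file penalty: 4.5% × €7,700,000.98 = €346,500.04…
Failure-to-pay penalty: 7 × 0.25% × €7,700,000.98 = €134,750.02…
Interest: €7,700,000.98 × ((1 + 0.005)^7 − 1) = €7,700,000.98 × 0.0355294… = €273,576.3913…
Penalties + interest = €481,250.0613… + €273,576.3913… = €754,826.45

€754,826.45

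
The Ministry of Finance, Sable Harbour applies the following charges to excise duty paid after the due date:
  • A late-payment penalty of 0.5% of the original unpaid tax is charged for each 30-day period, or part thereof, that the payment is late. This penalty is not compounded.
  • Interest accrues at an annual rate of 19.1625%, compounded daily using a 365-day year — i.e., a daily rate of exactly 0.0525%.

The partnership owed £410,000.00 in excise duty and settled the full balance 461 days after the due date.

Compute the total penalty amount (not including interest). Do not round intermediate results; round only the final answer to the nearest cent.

Penalty periods: ⌈461/30⌉ = 16; penalty = 16 × 0.5% × £410,000.00 = £32,800.00

£32,800.00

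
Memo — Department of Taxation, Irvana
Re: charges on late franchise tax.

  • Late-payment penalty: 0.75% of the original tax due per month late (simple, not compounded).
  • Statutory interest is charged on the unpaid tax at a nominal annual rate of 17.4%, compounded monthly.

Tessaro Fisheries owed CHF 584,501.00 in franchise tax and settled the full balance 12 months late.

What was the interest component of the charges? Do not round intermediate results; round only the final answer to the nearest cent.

CHF 110,219.12

Interest (17.4%/yr ÷ 12 = 1.45%/month): CHF 584,501.00 × ((1 + 0.0145)^12 − 1) = CHF 110,219.1171…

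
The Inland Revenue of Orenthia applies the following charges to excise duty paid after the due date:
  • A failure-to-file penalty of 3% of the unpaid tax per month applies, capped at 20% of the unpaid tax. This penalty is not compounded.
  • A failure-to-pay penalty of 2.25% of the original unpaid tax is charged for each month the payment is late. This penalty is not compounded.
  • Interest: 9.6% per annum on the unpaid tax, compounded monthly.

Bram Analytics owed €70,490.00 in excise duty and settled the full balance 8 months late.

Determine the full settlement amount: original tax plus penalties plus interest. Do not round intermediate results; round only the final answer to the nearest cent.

Failure-to-file: 8 × 3% × €70,490.00 = €16,917.60, capped at 20% × €70,490.00 = €14,098.00
Failure-to-pay penalty = 2.25% × €70,490.00 × 8 mo = €12,688.20
Interest (9.6%/yr ÷ 12 = 0.8%/month): €70,490.00 × ((1 + 0.008)^8 − 1) = €4,639.7195…
Total = €70,490.00 + €26,786.2000 + €4,639.7195… = €101,915.92

€101,915.92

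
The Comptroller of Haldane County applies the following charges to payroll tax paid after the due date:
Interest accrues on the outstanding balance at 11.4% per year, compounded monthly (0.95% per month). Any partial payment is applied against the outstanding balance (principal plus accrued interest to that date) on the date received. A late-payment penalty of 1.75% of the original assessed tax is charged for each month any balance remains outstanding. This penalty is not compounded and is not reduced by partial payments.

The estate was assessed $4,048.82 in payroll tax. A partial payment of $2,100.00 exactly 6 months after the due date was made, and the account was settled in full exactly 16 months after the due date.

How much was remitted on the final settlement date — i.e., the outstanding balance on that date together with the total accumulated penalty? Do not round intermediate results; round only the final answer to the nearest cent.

$3,535.52

Balance at month 6: $4,048.8200 × (1 + 0.0095)^6 = $4,285.1538…
After $2,100.00 payment: $4,285.1538… − $2,100.00 = $2,185.1538…
Balance at month 16: $2,185.1538… × (1 + 0.0095)^10 = $2,401.8464…
Penalty: 16 × 1.75% × $4,048.82 = $1,133.67…
Final settlement = outstanding balance + penalty = $2,401.8464… + $1,133.67… = $3,535.52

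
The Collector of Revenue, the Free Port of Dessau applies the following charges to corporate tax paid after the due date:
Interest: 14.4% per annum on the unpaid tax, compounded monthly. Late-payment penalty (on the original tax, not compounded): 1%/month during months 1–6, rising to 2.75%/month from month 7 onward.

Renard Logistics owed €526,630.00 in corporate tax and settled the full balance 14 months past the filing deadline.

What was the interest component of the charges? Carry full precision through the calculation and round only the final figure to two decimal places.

Interest (14.4%/yr ÷ 12 = 1.2%/month): €526,630.00 × ((1 + 0.012)^14 − 1) = €95,717.2438…

€95,717.24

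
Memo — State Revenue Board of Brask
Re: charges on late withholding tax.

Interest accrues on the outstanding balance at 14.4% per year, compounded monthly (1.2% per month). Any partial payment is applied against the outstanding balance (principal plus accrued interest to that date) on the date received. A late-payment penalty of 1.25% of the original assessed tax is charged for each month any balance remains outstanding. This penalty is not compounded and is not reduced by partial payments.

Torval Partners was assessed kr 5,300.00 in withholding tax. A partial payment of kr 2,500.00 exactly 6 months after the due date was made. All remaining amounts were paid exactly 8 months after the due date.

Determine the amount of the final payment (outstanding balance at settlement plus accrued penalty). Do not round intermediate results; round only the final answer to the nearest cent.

Balance at month 6: kr 5,300.0000 × (1 + 0.012)^6 = kr 5,693.2328…
After kr 2,500.00 payment: kr 5,693.2328… − kr 2,500.00 = kr 3,193.2328…
Balance at month 8: kr 3,193.2328… × (1 + 0.012)^2 = kr 3,270.3302…
Penalty: 8 × 1.25% × kr 5,300.00 = kr 530.00
Final settlement = outstanding balance + penalty = kr 3,270.3302… + kr 530.00 = kr 3,800.33

kr 3,800.33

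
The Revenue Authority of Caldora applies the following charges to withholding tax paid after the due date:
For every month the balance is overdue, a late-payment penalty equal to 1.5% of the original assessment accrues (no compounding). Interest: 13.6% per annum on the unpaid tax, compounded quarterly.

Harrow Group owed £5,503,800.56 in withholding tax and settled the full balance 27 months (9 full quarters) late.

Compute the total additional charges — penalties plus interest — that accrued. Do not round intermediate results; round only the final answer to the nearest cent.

£4,161,378.31

Late-payment penalty = 1.5% × £5,503,800.56 × 27 mo = £2,229,039.23…
Interest (13.6%/yr ÷ 4 = 3.4%/quarter): £5,503,800.56 × ((1 + 0.034)^9 − 1) = £1,932,339.0851…
Penalties + interest = £2,229,039.2268 + £1,932,339.0851… = £4,161,378.31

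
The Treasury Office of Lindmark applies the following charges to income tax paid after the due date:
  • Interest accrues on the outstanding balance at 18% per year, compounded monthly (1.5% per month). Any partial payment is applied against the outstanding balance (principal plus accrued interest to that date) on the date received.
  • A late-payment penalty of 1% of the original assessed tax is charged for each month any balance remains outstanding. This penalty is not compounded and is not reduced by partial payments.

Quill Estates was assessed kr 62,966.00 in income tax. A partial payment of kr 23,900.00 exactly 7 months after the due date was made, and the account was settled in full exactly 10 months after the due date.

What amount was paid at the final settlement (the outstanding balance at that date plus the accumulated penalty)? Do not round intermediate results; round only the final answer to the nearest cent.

Balance at month 7: kr 62,966.0000 × (1 + 0.015)^7 = kr 69,882.4948…
After kr 23,900.00 payment: kr 69,882.4948… − kr 23,900.00 = kr 45,982.4948…
Balance at month 10: kr 45,982.4948… × (1 + 0.015)^3 = kr 48,082.9004…
Penalty: 10 × 1% × kr 62,966.00 = kr 6,296.60
Final settlement = outstanding balance + penalty = kr 48,082.9004… + kr 6,296.60 = kr 54,379.50

kr 54,379.50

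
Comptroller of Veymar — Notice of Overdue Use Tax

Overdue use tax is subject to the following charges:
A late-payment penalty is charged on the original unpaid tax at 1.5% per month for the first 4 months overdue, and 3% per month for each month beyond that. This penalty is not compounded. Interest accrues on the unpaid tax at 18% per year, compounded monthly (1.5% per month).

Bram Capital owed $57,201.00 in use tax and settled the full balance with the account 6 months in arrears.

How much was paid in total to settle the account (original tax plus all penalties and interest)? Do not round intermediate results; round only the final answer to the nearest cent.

$69,410.17

Penalty, months 1–4: 4 × 1.5% × $57,201.00 = $3,432.06
Penalty, months 5–6: 2 × 3% × $57,201.00 = $3,432.06
Interest: $57,201.00 × ((1 + 0.015)^6 − 1) = $57,201.00 × 0.0934433… = $5,345.0481…
Total = $57,201.00 + $6,864.1200 + $5,345.0481… = $69,410.17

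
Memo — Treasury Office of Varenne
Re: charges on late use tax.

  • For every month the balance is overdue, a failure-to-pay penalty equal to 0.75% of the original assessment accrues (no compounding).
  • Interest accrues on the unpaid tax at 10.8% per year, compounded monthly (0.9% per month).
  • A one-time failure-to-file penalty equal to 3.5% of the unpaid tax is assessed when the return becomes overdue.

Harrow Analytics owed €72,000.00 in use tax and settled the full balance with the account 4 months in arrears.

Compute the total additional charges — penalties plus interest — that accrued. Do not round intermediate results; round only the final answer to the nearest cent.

Failure-to-file penalty: 3.5% × €72,000.00 = €2,520.00
Failure-to-pay penalty: 4 × 0.75% × €72,000.00 = €2,160.00
Interest: €72,000.00 × ((1 + 0.009)^4 − 1) = €72,000.00 × 0.0364889… = €2,627.2024…
Penalties + interest = €4,680.0000 + €2,627.2024… = €7,307.20

€7,307.20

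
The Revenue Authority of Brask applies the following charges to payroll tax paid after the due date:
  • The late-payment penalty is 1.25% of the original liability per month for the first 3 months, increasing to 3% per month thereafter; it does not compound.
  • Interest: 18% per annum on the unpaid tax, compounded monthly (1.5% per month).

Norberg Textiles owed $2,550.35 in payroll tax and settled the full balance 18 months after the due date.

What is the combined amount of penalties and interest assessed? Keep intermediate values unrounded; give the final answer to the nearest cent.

Penalty, months 1–3: 3 × 1.25% × $2,550.35 = $95.64…
Penalty, months 4–18: 15 × 3% × $2,550.35 = $1,147.66…
Interest: $2,550.35 × ((1 + 0.015)^18 − 1) = $2,550.35 × 0.3073406… = $783.8262…
Penalties + interest = $1,243.2956… + $783.8262… = $2,027.12

$2,027.12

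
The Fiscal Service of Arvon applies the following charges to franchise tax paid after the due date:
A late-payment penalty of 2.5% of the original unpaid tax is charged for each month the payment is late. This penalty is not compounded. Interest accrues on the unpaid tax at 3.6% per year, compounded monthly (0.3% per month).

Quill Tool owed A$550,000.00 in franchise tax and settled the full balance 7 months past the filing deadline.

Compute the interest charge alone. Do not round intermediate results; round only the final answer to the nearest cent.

Interest: A$550,000.00 × ((1 + 0.003)^7 − 1) = A$550,000.00 × 0.0211899… = A$11,654.4713…

A$11,654.47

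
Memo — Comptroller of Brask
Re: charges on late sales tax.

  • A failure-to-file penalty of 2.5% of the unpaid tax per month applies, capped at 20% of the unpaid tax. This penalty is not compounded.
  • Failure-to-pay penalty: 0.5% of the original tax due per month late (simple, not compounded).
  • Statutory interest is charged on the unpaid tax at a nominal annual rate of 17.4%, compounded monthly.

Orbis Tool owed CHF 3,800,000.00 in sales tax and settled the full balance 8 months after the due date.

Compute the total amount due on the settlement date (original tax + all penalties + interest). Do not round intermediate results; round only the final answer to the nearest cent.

CHF 5,175,831.24

Failure-to-file: 8 × 2.5% × CHF 3,800,000.00 = CHF 760,000.00, capped at 20% × CHF 3,800,000.00 = CHF 760,000.00
Failure-to-pay penalty = 0.5% × CHF 3,800,000.00 × 8 mo = CHF 152,000.00
Interest (17.4%/yr ÷ 12 = 1.45%/month): CHF 3,800,000.00 × ((1 + 0.0145)^8 − 1) = CHF 463,831.2433…
Total = CHF 3,800,000.00 + CHF 912,000.0000 + CHF 463,831.2433… = CHF 5,175,831.24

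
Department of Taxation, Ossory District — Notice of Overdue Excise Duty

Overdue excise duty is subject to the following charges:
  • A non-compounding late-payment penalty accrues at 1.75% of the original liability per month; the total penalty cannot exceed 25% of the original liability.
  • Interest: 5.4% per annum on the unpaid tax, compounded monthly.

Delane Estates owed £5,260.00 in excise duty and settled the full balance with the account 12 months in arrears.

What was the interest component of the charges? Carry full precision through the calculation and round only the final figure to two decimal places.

£291.18

Interest (5.4%/yr ÷ 12 = 0.45%/month): £5,260.00 × ((1 + 0.0045)^12 − 1) = £291.1765…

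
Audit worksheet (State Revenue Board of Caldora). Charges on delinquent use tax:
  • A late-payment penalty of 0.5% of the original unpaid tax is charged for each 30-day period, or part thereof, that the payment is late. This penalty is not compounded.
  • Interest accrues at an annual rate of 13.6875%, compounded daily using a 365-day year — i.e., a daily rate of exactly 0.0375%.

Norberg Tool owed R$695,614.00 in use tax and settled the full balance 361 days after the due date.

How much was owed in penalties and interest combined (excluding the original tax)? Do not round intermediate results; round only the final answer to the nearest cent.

R$146,035.12

Penalty periods: ⌈361/30⌉ = 13; penalty = 13 × 0.5% × R$695,614.00 = R$45,214.91
Interest: R$695,614.00 × ((1 + 0.000375)^361 − 1) = R$695,614.00 × 0.14493701… = R$100,820.2142…
Penalties + interest = R$45,214.9100 + R$100,820.2142… = R$146,035.12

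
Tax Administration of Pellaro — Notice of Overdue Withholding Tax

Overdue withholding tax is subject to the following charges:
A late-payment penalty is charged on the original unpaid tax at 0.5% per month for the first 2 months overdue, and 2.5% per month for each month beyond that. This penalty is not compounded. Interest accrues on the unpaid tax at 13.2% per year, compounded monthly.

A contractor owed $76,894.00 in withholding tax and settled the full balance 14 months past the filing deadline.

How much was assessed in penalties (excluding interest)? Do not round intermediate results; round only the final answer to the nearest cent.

Penalty, months 1–2: 2 × 0.5% × $76,894.00 = $768.94
Penalty, months 3–14: 12 × 2.5% × $76,894.00 = $23,068.20
Total penalty = $768.94 + $23,068.20 = $23,837.14

$23,837.14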